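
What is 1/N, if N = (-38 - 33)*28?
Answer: -1/1988 ≈ -0.00050302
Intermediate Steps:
N = -1988 (N = -71*28 = -1988)
1/N = 1/(-1988) = -1/1988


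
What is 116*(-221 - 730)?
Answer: -110316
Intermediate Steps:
116*(-221 - 730) = 116*(-951) = -110316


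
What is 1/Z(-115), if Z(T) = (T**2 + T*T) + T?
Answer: 1/26335 ≈ 3.7972e-5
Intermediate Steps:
Z(T) = T + 2*T**2 (Z(T) = (T**2 + T**2) + T = 2*T**2 + T = T + 2*T**2)
1/Z(-115) = 1/(-115*(1 + 2*(-115))) = 1/(-115*(1 - 230)) = 1/(-115*(-229)) = 1/26335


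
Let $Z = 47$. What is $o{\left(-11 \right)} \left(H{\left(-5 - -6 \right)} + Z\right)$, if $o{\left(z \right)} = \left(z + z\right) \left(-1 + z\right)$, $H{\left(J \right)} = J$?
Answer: $12672$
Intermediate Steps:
$o{\left(z \right)} = 2 z \left(-1 + z\right)$
$o{\left(-11 \right)} \left(H{\left(-5 - -6 \right)} + Z\right) = 2 \left(-11\right) \left(-1 - 11\right) \left(\left(-5 - -6\right) + 47\right) = 2 \left(-11\right) \left(-12\right) \left(\left(-5 + 6\right) + 47\right) = 264 \left(1 + 47\right) = 264 \cdot 48 = 12672$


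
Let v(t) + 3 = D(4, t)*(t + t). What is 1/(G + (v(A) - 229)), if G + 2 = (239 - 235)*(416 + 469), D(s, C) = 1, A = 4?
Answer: 1/3314 ≈ 0.00030175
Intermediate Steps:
v(t) = -3 + 2*t (v(t) = -3 + 1*(t + t) = -3 + 1*(2*t) = -3 + 2*t)
G = 3538 (G = -2 + (239 - 235)*(416 + 469) = -2 + 4*885 = -2 + 3540 = 3538)
1/(G + (v(A) - 229)) = 1/(3538 + ((-3 + 2*4) - 229)) = 1/(3538 + ((-3 + 8) - 229)) = 1/(3538 + (5 - 229)) = 1/(3538 - 224) = 1/3314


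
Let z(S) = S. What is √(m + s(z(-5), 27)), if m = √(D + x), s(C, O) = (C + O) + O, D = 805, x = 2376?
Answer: √(49 + √3181) ≈ 10.266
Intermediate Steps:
s(C, O) = C + 2*O
m = √3181 (m = √(805 + 2376) = √3181 ≈ 56.400)
√(m + s(z(-5), 27)) = √(√3181 + (-5 + 2*27)) = √(√3181 + (-5 + 54)) = √(√3181 + 49) = √(49 + √3181)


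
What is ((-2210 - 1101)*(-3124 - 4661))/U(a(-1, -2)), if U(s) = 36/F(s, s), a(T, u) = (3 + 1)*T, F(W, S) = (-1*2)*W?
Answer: 5728030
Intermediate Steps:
F(W, S) = -2*W
a(T, u) = 4*T
U(s) = -18/s (U(s) = 36/((-2*s)) = 36*(-1/(2*s)) = -18/s)
((-2210 - 1101)*(-3124 - 4661))/U(a(-1, -2)) = ((-2210 - 1101)*(-3124 - 4661))/((-18/(4*(-1)))) = (-3311*(-7785))/((-18/(-4))) = 25776135/((-18*(-1/4))) = 25776135/(9/2) = 25776135*(2/9) = 5728030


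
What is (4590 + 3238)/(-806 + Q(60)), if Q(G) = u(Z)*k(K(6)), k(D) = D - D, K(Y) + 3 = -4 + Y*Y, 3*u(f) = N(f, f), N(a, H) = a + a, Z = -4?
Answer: -3914/403 ≈ -9.7122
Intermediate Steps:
N(a, H) = 2*a
u(f) = 2*f/3 (u(f) = (2*f)/3 = 2*f/3)
K(Y) = -7 + Y² (K(Y) = -3 + (-4 + Y*Y) = -3 + (-4 + Y²) = -7 + Y²)
k(D) = 0
Q(G) = 0 (Q(G) = ((⅔)*(-4))*0 = -8/3*0 = 0)
(4590 + 3238)/(-806 + Q(60)) = (4590 + 3238)/(-806 + 0) = 7828/(-806) = 7828*(-1/806) = -3914/403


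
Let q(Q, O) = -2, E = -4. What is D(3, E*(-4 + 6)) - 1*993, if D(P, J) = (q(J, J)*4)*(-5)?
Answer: -953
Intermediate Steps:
D(P, J) = 40 (D(P, J) = -2*4*(-5) = -8*(-5) = 40)
D(3, E*(-4 + 6)) - 1*993 = 40 - 1*993 = 40 - 993 = -953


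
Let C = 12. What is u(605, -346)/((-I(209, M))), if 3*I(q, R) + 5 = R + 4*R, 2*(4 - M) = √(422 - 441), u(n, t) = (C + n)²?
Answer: -13704804/275 - 2284134*I*√19/275 ≈ -49836.0 - 36205.0*I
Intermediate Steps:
u(n, t) = (12 + n)²
M = 4 - I*√19/2 (M = 4 - √(422 - 441)/2 = 4 - I*√19/2 ≈ 4.0 - 2.1795*I)
I(q, R) = -5/3 + 5*R/3 (I(q, R) = -5/3 + (R + 4*R)/3 = -5/3 + (5*R)/3 = -5/3 + 5*R/3)
u(605, -346)/((-I(209, M))) = (12 + 605)²/((-(-5/3 + 5*(4 - I*√19/2)/3))) = 617²/((-(-5/3 + (20/3 - 5*I*√19/6)))) = 380689/((-(5 - 5*I*√19/6))) = 380689/(-5 + 5*I*√19/6)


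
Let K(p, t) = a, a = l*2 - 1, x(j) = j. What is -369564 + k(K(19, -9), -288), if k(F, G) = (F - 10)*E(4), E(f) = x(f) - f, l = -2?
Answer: -369564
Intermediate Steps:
a = -5 (a = -2*2 - 1 = -4 - 1 = -5)
E(f) = 0 (E(f) = f - f = 0)
K(p, t) = -5
k(F, G) = 0 (k(F, G) = (F - 10)*0 = (-10 + F)*0 = 0)
-369564 + k(K(19, -9), -288) = -369564 + 0 = -369564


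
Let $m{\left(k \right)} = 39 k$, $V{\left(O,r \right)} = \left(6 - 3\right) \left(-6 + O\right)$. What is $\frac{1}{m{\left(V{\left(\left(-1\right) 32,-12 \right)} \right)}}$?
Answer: $- \frac{1}{4446} \approx -0.00022492$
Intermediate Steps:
$V{\left(O,r \right)} = -18 + 3 O$ ($V{\left(O,r \right)} = 3 \left(-6 + O\right) = -18 + 3 O$)
$\frac{1}{m{\left(V{\left(\left(-1\right) 32,-12 \right)} \right)}} = \frac{1}{39 \left(-18 + 3 \left(\left(-1\right) 32\right)\right)} = \frac{1}{39 \left(-18 + 3 \left(-32\right)\right)} = \frac{1}{39 \left(-18 - 96\right)} = \frac{1}{39 \left(-114\right)} = \frac{1}{-4446} = - \frac{1}{4446}$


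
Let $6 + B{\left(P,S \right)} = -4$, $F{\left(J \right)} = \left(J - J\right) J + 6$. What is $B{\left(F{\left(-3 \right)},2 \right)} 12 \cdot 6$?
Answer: $-720$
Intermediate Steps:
$F{\left(J \right)} = 6$ ($F{\left(J \right)} = 0 J + 6 = 0 + 6 = 6$)
$B{\left(P,S \right)} = -10$ ($B{\left(P,S \right)} = -6 - 4 = -10$)
$B{\left(F{\left(-3 \right)},2 \right)} 12 \cdot 6 = \left(-10\right) 12 \cdot 6 = \left(-120\right) 6 = -720$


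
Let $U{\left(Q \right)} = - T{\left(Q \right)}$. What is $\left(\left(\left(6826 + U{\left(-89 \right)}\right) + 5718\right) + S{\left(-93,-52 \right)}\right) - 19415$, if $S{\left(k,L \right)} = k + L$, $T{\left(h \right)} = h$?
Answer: $-6927$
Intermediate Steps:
$S{\left(k,L \right)} = L + k$
$U{\left(Q \right)} = - Q$
$\left(\left(\left(6826 + U{\left(-89 \right)}\right) + 5718\right) + S{\left(-93,-52 \right)}\right) - 19415 = \left(\left(\left(6826 - -89\right) + 5718\right) - 145\right) - 19415 = \left(\left(\left(6826 + 89\right) + 5718\right) - 145\right) - 19415 = \left(\left(6915 + 5718\right) - 145\right) - 19415 = \left(12633 - 145\right) - 19415 = 12488 - 19415 = -6927$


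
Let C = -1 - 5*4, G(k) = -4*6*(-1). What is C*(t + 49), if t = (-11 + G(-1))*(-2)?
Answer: -483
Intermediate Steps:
G(k) = 24 (G(k) = -24*(-1) = 24)
t = -26 (t = (-11 + 24)*(-2) = 13*(-2) = -26)
C = -21 (C = -1 - 20 = -21)
C*(t + 49) = -21*(-26 + 49) = -21*23 = -483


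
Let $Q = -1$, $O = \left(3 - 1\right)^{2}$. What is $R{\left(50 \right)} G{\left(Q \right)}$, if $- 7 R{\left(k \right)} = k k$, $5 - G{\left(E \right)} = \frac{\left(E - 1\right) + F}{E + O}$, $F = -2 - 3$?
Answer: $- \frac{55000}{21} \approx -2619.0$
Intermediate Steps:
$O = 4$ ($O = 2^{2} = 4$)
$F = -5$
$G{\left(E \right)} = 5 - \frac{-6 + E}{4 + E}$ ($G{\left(E \right)} = 5 - \frac{\left(E - 1\right) - 5}{E + 4} = 5 - \frac{\left(E - 1\right) - 5}{4 + E} = 5 - \frac{\left(-1 + E\right) - 5}{4 + E} = 5 - \frac{-6 + E}{4 + E}$)
$R{\left(k \right)} = - \frac{k^{2}}{7}$ ($R{\left(k \right)} = - \frac{k k}{7} = - \frac{k^{2}}{7}$)
$R{\left(50 \right)} G{\left(Q \right)} = - \frac{50^{2}}{7} \frac{2 \left(13 + 2 \left(-1\right)\right)}{4 - 1} = \left(- \frac{1}{7}\right) 2500 \frac{2 \left(13 - 2\right)}{3} = - \frac{2500 \cdot 2 \cdot \frac{1}{3} \cdot 11}{7} = \left(- \frac{2500}{7}\right) \frac{22}{3} = - \frac{55000}{21}$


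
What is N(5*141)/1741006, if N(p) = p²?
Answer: 497025/1741006 ≈ 0.28548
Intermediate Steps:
N(5*141)/1741006 = (5*141)²/1741006 = 705²*(1/1741006) = 497025*(1/1741006) = 497025/1741006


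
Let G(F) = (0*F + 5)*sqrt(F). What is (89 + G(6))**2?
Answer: 8071 + 890*sqrt(6) ≈ 10251.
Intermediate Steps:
G(F) = 5*sqrt(F) (G(F) = (0 + 5)*sqrt(F) = 5*sqrt(F))
(89 + G(6))**2 = (89 + 5*sqrt(6))**2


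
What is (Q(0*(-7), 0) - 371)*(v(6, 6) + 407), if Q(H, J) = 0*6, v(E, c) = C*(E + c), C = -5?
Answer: -128737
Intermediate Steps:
v(E, c) = -5*E - 5*c (v(E, c) = -5*(E + c) = -5*E - 5*c)
Q(H, J) = 0
(Q(0*(-7), 0) - 371)*(v(6, 6) + 407) = (0 - 371)*((-5*6 - 5*6) + 407) = -371*((-30 - 30) + 407) = -371*(-60 + 407) = -371*347 = -128737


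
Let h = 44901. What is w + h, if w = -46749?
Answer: -1848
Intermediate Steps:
w + h = -46749 + 44901 = -1848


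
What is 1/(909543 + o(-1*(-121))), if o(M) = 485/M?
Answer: 121/110055188 ≈ 1.0994e-6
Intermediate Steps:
1/(909543 + o(-1*(-121))) = 1/(909543 + 485/((-1*(-121)))) = 1/(909543 + 485/121) = 1/(110055188/121) = 121/110055188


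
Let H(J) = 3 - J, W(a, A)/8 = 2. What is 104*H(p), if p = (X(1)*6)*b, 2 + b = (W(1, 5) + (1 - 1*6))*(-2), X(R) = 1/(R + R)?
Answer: 7800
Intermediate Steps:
W(a, A) = 16 (W(a, A) = 8*2 = 16)
X(R) = 1/(2*R)
b = -24 (b = -2 + (16 + (1 - 1*6))*(-2) = -2 + (16 + (1 - 6))*(-2) = -2 + (16 - 5)*(-2) = -2 + 11*(-2) = -2 - 22 = -24)
p = -72 (p = (((½)/1)*6)*(-24) = (((½)*1)*6)*(-24) = ((½)*6)*(-24) = 3*(-24) = -72)
104*H(p) = 104*(3 - 1*(-72)) = 104*(3 + 72) = 104*75 = 7800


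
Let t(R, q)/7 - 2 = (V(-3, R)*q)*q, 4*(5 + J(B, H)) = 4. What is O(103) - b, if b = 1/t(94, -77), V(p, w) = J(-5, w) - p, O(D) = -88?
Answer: -3651031/41489 ≈ -88.000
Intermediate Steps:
J(B, H) = -4 (J(B, H) = -5 + (¼)*4 = -5 + 1 = -4)
V(p, w) = -4 - p
t(R, q) = 14 - 7*q² (t(R, q) = 14 + 7*(((-4 - 1*(-3))*q)*q) = 14 + 7*(((-4 + 3)*q)*q) = 14 + 7*((-q)*q) = 14 + 7*(-q²) = 14 - 7*q²)
b = -1/41489 (b = 1/(14 - 7*(-77)²) = 1/(14 - 7*5929) = 1/(14 - 41503) = 1/(-41489) = -1/41489 ≈ -2.4103e-5)
O(103) - b = -88 - 1*(-1/41489) = -88 + 1/41489 = -3651031/41489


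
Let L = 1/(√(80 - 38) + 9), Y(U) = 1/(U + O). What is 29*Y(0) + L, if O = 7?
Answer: 398/91 - √42/39 ≈ 4.2075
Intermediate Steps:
Y(U) = 1/(7 + U) (Y(U) = 1/(U + 7) = 1/(7 + U))
L = 1/(9 + √42) (L = 1/(√42 + 9) = 1/(9 + √42) ≈ 0.064596)
29*Y(0) + L = 29/(7 + 0) + (3/13 - √42/39) = 29/7 + (3/13 - √42/39) = 398/91 - √42/39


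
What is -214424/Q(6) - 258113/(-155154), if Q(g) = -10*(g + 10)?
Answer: 2081877461/1551540 ≈ 1341.8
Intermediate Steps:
Q(g) = -100 - 10*g (Q(g) = -10*(10 + g) = -100 - 10*g)
-214424/Q(6) - 258113/(-155154) = -214424/(-100 - 10*6) - 258113/(-155154) = -214424/(-100 - 60) - 258113*(-1/155154) = -214424/(-160) + 258113/155154 = -214424*(-1/160) + 258113/155154 = 26803/20 + 258113/155154 = 2081877461/1551540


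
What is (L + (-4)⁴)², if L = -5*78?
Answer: 17956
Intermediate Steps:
L = -390
(L + (-4)⁴)² = (-390 + (-4)⁴)² = (-390 + 256)² = (-134)² = 17956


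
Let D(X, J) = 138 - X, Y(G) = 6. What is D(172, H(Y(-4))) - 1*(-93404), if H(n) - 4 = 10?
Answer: 93370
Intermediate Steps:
H(n) = 14 (H(n) = 4 + 10 = 14)
D(172, H(Y(-4))) - 1*(-93404) = (138 - 1*172) - 1*(-93404) = (138 - 172) + 93404 = -34 + 93404 = 93370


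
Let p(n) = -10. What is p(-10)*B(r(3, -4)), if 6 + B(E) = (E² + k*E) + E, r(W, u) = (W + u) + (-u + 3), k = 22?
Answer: -1680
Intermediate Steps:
r(W, u) = 3 + W (r(W, u) = (W + u) + (3 - u) = 3 + W)
B(E) = -6 + E² + 23*E (B(E) = -6 + ((E² + 22*E) + E) = -6 + (E² + 23*E) = -6 + E² + 23*E)
p(-10)*B(r(3, -4)) = -10*(-6 + (3 + 3)² + 23*(3 + 3)) = -10*(-6 + 6² + 23*6) = -10*(-6 + 36 + 138) = -10*168 = -1680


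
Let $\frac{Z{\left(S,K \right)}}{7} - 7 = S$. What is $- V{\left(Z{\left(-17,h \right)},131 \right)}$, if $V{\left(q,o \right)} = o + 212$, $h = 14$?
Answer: $-343$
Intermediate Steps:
$Z{\left(S,K \right)} = 49 + 7 S$
$V{\left(q,o \right)} = 212 + o$
$- V{\left(Z{\left(-17,h \right)},131 \right)} = - (212 + 131) = \left(-1\right) 343 = -343$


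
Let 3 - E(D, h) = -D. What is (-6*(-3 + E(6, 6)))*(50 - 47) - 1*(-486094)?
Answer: 485986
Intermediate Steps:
E(D, h) = 3 + D (E(D, h) = 3 - (-1)*D = 3 + D)
(-6*(-3 + E(6, 6)))*(50 - 47) - 1*(-486094) = (-6*(-3 + (3 + 6)))*(50 - 47) - 1*(-486094) = -6*(-3 + 9)*3 + 486094 = -6*6*3 + 486094 = -36*3 + 486094 = -108 + 486094 = 485986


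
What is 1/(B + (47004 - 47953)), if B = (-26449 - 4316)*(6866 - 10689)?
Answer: 1/117613646 ≈ 8.5024e-9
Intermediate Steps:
B = 117614595 (B = -30765*(-3823) = 117614595)
1/(B + (47004 - 47953)) = 1/(117614595 + (47004 - 47953)) = 1/(117614595 - 949) = 1/117613646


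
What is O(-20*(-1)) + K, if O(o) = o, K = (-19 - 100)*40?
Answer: -4740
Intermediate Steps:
K = -4760 (K = -119*40 = -4760)
O(-20*(-1)) + K = -20*(-1) - 4760 = 20 - 4760 = -4740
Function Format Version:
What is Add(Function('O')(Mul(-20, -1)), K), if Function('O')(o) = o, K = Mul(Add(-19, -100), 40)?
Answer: -4740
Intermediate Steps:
K = -4760 (K = Mul(-119, 40) = -4760)
Add(Function('O')(Mul(-20, -1)), K) = Add(Mul(-20, -1), -4760) = Add(20, -4760) = -4740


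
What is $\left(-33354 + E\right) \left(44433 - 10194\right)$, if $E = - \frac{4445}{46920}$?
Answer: $- \frac{3572209937725}{3128} \approx -1.142 \cdot 10^{9}$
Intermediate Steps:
$E = - \frac{889}{9384}$ ($E = \left(-4445\right) \frac{1}{46920} = - \frac{889}{9384} \approx -0.094736$)
$\left(-33354 + E\right) \left(44433 - 10194\right) = \left(-33354 - \frac{889}{9384}\right) \left(44433 - 10194\right) = \left(- \frac{312994825}{9384}\right) 34239 = - \frac{3572209937725}{3128}$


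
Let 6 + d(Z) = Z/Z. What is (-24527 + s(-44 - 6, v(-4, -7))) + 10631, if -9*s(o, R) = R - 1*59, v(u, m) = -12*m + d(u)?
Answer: -125084/9 ≈ -13898.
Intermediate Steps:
d(Z) = -5 (d(Z) = -6 + Z/Z = -6 + 1 = -5)
v(u, m) = -5 - 12*m (v(u, m) = -12*m - 5 = -5 - 12*m)
s(o, R) = 59/9 - R/9 (s(o, R) = -(R - 1*59)/9 = -(R - 59)/9 = -(-59 + R)/9 = 59/9 - R/9)
(-24527 + s(-44 - 6, v(-4, -7))) + 10631 = (-24527 + (59/9 - (-5 - 12*(-7))/9)) + 10631 = (-24527 + (59/9 - (-5 + 84)/9)) + 10631 = (-24527 + (59/9 - ⅑*79)) + 10631 = (-24527 + (59/9 - 79/9)) + 10631 = (-24527 - 20/9) + 10631 = -220763/9 + 10631 = -125084/9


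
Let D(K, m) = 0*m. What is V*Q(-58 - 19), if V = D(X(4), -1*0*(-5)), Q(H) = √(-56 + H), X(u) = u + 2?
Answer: 0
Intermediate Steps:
X(u) = 2 + u
D(K, m) = 0
V = 0
V*Q(-58 - 19) = 0*√(-56 + (-58 - 19)) = 0*√(-56 - 77) = 0*√(-133) = 0*(I*√133) = 0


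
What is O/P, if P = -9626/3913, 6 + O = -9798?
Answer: 19181526/4813 ≈ 3985.4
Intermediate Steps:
O = -9804 (O = -6 - 9798 = -9804)
P = -9626/3913 (P = -9626*1/3913 = -9626/3913 ≈ -2.4600)
O/P = -9804/(-9626/3913) = -9804*(-3913/9626) = 19181526/4813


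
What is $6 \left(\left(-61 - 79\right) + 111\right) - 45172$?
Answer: $-45346$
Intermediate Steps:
$6 \left(\left(-61 - 79\right) + 111\right) - 45172 = 6 \left(-140 + 111\right) - 45172 = 6 \left(-29\right) - 45172 = -174 - 45172 = -45346$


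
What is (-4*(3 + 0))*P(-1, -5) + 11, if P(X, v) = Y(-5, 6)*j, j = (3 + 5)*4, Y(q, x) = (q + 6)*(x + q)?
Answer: -373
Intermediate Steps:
Y(q, x) = (6 + q)*(q + x)
j = 32 (j = 8*4 = 32)
P(X, v) = 32 (P(X, v) = ((-5)² + 6*(-5) + 6*6 - 5*6)*32 = (25 - 30 + 36 - 30)*32 = 1*32 = 32)
(-4*(3 + 0))*P(-1, -5) + 11 = -4*(3 + 0)*32 + 11 = -4*3*32 + 11 = -12*32 + 11 = -384 + 11 = -373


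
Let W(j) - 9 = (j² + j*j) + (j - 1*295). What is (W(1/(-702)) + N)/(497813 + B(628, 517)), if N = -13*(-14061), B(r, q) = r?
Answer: 22485044732/61408429641 ≈ 0.36616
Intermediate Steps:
N = 182793
W(j) = -286 + j + 2*j² (W(j) = 9 + ((j² + j*j) + (j - 1*295)) = 9 + ((j² + j²) + (j - 295)) = 9 + (2*j² + (-295 + j)) = 9 + (-295 + j + 2*j²) = -286 + j + 2*j²)
(W(1/(-702)) + N)/(497813 + B(628, 517)) = ((-286 + 1/(-702) + 2*(1/(-702))²) + 182793)/(497813 + 628) = ((-286 - 1/702 + 2*(-1/702)²) + 182793)/498441 = ((-286 - 1/702 + 2*(1/492804)) + 182793)*(1/498441) = ((-286 - 1/702 + 1/246402) + 182793)*(1/498441) = (-35235661/123201 + 182793)*(1/498441) = (22485044732/123201)*(1/498441) = 22485044732/61408429641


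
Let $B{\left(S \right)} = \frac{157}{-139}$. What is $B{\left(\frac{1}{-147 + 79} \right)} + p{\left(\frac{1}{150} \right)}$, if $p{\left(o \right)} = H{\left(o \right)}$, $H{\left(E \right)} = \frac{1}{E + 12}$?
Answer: $- \frac{261907}{250339} \approx -1.0462$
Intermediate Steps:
$H{\left(E \right)} = \frac{1}{12 + E}$
$B{\left(S \right)} = - \frac{157}{139}$ ($B{\left(S \right)} = 157 \left(- \frac{1}{139}\right) = - \frac{157}{139}$)
$p{\left(o \right)} = \frac{1}{12 + o}$
$B{\left(\frac{1}{-147 + 79} \right)} + p{\left(\frac{1}{150} \right)} = - \frac{157}{139} + \frac{1}{12 + \frac{1}{150}} = - \frac{157}{139} + \frac{1}{\frac{1801}{150}} = - \frac{157}{139} + \frac{150}{1801} = - \frac{261907}{250339}$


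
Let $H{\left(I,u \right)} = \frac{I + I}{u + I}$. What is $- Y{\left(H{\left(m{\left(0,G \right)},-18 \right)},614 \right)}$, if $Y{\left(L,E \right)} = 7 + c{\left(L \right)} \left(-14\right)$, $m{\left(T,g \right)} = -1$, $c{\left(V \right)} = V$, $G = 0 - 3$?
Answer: $- \frac{105}{19} \approx -5.5263$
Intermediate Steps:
$G = -3$
$H{\left(I,u \right)} = \frac{2 I}{I + u}$
$Y{\left(L,E \right)} = 7 - 14 L$ ($Y{\left(L,E \right)} = 7 + L \left(-14\right) = 7 - 14 L$)
$- Y{\left(H{\left(m{\left(0,G \right)},-18 \right)},614 \right)} = - (7 - 14 \cdot 2 \left(-1\right) \frac{1}{-1 - 18}) = - (7 - 14 \cdot 2 \left(-1\right) \frac{1}{-19}) = - (7 - 14 \cdot 2 \left(-1\right) \left(- \frac{1}{19}\right)) = - (7 - \frac{28}{19}) = \left(-1\right) \frac{105}{19} = - \frac{105}{19}$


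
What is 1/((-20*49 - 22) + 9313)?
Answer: 1/8311 ≈ 0.00012032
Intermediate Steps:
1/((-20*49 - 22) + 9313) = 1/((-980 - 22) + 9313) = 1/(-1002 + 9313) = 1/8311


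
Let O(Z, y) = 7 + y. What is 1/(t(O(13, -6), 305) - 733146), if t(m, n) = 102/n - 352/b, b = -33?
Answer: -915/670818524 ≈ -1.3640e-6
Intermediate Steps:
t(m, n) = 32/3 + 102/n (t(m, n) = 102/n - 352/(-33) = 102/n - 352*(-1/33) = 102/n + 32/3 = 32/3 + 102/n)
1/(t(O(13, -6), 305) - 733146) = 1/((32/3 + 102/305) - 733146) = 1/(10066/915 - 733146) = 1/(-670818524/915) = -915/670818524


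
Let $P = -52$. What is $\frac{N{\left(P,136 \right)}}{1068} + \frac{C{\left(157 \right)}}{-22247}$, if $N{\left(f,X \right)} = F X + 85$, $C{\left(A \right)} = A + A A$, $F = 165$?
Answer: $\frac{474620867}{23759796} \approx 19.976$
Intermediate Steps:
$C{\left(A \right)} = A + A^{2}$
$N{\left(f,X \right)} = 85 + 165 X$ ($N{\left(f,X \right)} = 165 X + 85 = 85 + 165 X$)
$\frac{N{\left(P,136 \right)}}{1068} + \frac{C{\left(157 \right)}}{-22247} = \frac{85 + 165 \cdot 136}{1068} + \frac{157 \left(1 + 157\right)}{-22247} = \left(85 + 22440\right) \frac{1}{1068} + 157 \cdot 158 \left(- \frac{1}{22247}\right) = 22525 \cdot \frac{1}{1068} + 24806 \left(- \frac{1}{22247}\right) = \frac{22525}{1068} - \frac{24806}{22247} = \frac{474620867}{23759796}$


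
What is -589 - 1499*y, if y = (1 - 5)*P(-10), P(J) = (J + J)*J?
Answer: 1198611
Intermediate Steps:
P(J) = 2*J² (P(J) = (2*J)*J = 2*J²)
y = -800 (y = (1 - 5)*(2*(-10)²) = -8*100 = -4*200 = -800)
-589 - 1499*y = -589 - 1499*(-800) = -589 + 1199200 = 1198611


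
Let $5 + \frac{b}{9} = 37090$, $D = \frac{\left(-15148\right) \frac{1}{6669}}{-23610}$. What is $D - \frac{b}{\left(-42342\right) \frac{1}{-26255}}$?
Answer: $- \frac{229963160806289189}{1111160570130} \approx -2.0696 \cdot 10^{5}$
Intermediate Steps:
$D = \frac{7574}{78727545}$ ($D = \left(-15148\right) \frac{1}{6669} \left(- \frac{1}{23610}\right) = \left(- \frac{15148}{6669}\right) \left(- \frac{1}{23610}\right) = \frac{7574}{78727545} \approx 9.6205 \cdot 10^{-5}$)
$b = 333765$ ($b = -45 + 9 \cdot 37090 = -45 + 333810 = 333765$)
$D - \frac{b}{\left(-42342\right) \frac{1}{-26255}} = \frac{7574}{78727545} - \frac{333765}{\left(-42342\right) \frac{1}{-26255}} = \frac{7574}{78727545} - \frac{333765}{\left(-42342\right) \left(- \frac{1}{26255}\right)} = \frac{7574}{78727545} - \frac{333765}{\frac{42342}{26255}} = \frac{7574}{78727545} - 333765 \cdot \frac{26255}{42342} = \frac{7574}{78727545} - \frac{2921000025}{14114} = - \frac{229963160806289189}{1111160570130}$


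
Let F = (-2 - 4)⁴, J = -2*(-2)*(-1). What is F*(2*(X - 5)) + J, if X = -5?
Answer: -25924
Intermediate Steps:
J = -4 (J = 4*(-1) = -4)
F = 1296 (F = (-6)⁴ = 1296)
F*(2*(X - 5)) + J = 1296*(2*(-5 - 5)) - 4 = 1296*(2*(-10)) - 4 = 1296*(-20) - 4 = -25920 - 4 = -25924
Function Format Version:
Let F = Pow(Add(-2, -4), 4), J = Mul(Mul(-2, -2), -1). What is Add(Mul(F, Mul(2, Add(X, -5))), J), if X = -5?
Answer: -25924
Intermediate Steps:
J = -4 (J = Mul(4, -1) = -4)
F = 1296 (F = Pow(-6, 4) = 1296)
Add(Mul(F, Mul(2, Add(X, -5))), J) = Add(Mul(1296, Mul(2, Add(-5, -5))), -4) = Add(Mul(1296, Mul(2, -10)), -4) = Add(Mul(1296, -20), -4) = Add(-25920, -4) = -25924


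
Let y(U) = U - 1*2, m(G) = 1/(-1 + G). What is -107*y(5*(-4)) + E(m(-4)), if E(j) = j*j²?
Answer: 294249/125 ≈ 2354.0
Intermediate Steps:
y(U) = -2 + U (y(U) = U - 2 = -2 + U)
E(j) = j³
-107*y(5*(-4)) + E(m(-4)) = -107*(-2 + 5*(-4)) + (1/(-1 - 4))³ = -107*(-2 - 20) + (1/(-5))³ = -107*(-22) + (-⅕)³ = 2354 - 1/125 = 294249/125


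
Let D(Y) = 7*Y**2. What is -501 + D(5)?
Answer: -326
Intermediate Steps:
-501 + D(5) = -501 + 7*5**2 = -501 + 7*25 = -501 + 175 = -326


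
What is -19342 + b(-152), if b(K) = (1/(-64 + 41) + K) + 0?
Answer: -448363/23 ≈ -19494.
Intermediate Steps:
b(K) = -1/23 + K (b(K) = (1/(-23) + K) + 0 = (-1/23 + K) + 0 = -1/23 + K)
-19342 + b(-152) = -19342 + (-1/23 - 152) = -19342 - 3497/23 = -448363/23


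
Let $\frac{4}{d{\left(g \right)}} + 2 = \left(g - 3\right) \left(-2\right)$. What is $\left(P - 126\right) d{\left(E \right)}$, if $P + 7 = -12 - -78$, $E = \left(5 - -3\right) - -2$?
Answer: $\frac{67}{4} \approx 16.75$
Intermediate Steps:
$E = 10$ ($E = \left(5 + 3\right) + 2 = 8 + 2 = 10$)
$d{\left(g \right)} = \frac{4}{4 - 2 g}$ ($d{\left(g \right)} = \frac{4}{-2 + \left(g - 3\right) \left(-2\right)} = \frac{4}{-2 + \left(-3 + g\right) \left(-2\right)} = \frac{4}{-2 - \left(-6 + 2 g\right)} = \frac{4}{4 - 2 g}$)
$P = 59$ ($P = -7 - -66 = -7 + \left(-12 + 78\right) = -7 + 66 = 59$)
$\left(P - 126\right) d{\left(E \right)} = \left(59 - 126\right) \left(- \frac{2}{-2 + 10}\right) = - 67 \left(- \frac{2}{8}\right) = - 67 \left(\left(-2\right) \frac{1}{8}\right) = \left(-67\right) \left(- \frac{1}{4}\right) = \frac{67}{4}$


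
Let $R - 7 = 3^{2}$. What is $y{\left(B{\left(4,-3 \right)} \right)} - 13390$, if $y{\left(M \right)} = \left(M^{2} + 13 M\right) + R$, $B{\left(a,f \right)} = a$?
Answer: $-13306$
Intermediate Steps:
$R = 16$ ($R = 7 + 3^{2} = 7 + 9 = 16$)
$y{\left(M \right)} = 16 + M^{2} + 13 M$ ($y{\left(M \right)} = \left(M^{2} + 13 M\right) + 16 = 16 + M^{2} + 13 M$)
$y{\left(B{\left(4,-3 \right)} \right)} - 13390 = \left(16 + 4^{2} + 13 \cdot 4\right) - 13390 = \left(16 + 16 + 52\right) - 13390 = 84 - 13390 = -13306$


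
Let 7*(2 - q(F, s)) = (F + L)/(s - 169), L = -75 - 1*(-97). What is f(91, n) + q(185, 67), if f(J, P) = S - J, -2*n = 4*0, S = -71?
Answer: -38011/238 ≈ -159.71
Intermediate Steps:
L = 22 (L = -75 + 97 = 22)
n = 0 (n = -2*0 = -1/2*0 = 0)
f(J, P) = -71 - J
q(F, s) = 2 - (22 + F)/(7*(-169 + s)) (q(F, s) = 2 - (F + 22)/(7*(s - 169)) = 2 - (22 + F)/(7*(-169 + s)))
f(91, n) + q(185, 67) = (-71 - 1*91) + (-2388 - 1*185 + 14*67)/(7*(-169 + 67)) = (-71 - 91) + (1/7)*(-2388 - 185 + 938)/(-102) = -162 + (1/7)*(-1/102)*(-1635) = -162 + 545/238 = -38011/238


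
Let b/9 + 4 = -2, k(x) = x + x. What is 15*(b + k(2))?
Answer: -750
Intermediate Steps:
k(x) = 2*x
b = -54 (b = -36 + 9*(-2) = -36 - 18 = -54)
15*(b + k(2)) = 15*(-54 + 2*2) = 15*(-54 + 4) = 15*(-50) = -750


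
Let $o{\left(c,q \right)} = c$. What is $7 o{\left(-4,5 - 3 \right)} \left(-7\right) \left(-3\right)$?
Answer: $-588$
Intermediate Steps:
$7 o{\left(-4,5 - 3 \right)} \left(-7\right) \left(-3\right) = 7 \left(-4\right) \left(-7\right) \left(-3\right) = 7 \cdot 28 \left(-3\right) = 7 \left(-84\right) = -588$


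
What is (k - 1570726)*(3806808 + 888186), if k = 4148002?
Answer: 12100295356344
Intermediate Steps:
(k - 1570726)*(3806808 + 888186) = (4148002 - 1570726)*(3806808 + 888186) = 2577276*4694994 = 12100295356344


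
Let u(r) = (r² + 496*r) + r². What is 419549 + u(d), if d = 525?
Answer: 1231199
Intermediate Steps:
u(r) = 2*r² + 496*r
419549 + u(d) = 419549 + 2*525*(248 + 525) = 419549 + 2*525*773 = 419549 + 811650 = 1231199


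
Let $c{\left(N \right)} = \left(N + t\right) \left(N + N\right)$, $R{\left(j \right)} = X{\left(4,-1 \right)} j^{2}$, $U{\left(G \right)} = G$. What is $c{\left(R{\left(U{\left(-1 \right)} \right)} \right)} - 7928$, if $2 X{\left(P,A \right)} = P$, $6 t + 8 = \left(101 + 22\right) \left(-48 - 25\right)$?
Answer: $- \frac{41734}{3} \approx -13911.0$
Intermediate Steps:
$t = - \frac{8987}{6}$ ($t = - \frac{4}{3} + \frac{\left(101 + 22\right) \left(-48 - 25\right)}{6} = - \frac{4}{3} + \frac{123 \left(-73\right)}{6} = - \frac{4}{3} + \frac{1}{6} \left(-8979\right) = - \frac{4}{3} - \frac{2993}{2} = - \frac{8987}{6} \approx -1497.8$)
$X{\left(P,A \right)} = \frac{P}{2}$
$R{\left(j \right)} = 2 j^{2}$ ($R{\left(j \right)} = \frac{1}{2} \cdot 4 j^{2} = 2 j^{2}$)
$c{\left(N \right)} = 2 N \left(- \frac{8987}{6} + N\right)$ ($c{\left(N \right)} = \left(N - \frac{8987}{6}\right) \left(N + N\right) = \left(- \frac{8987}{6} + N\right) 2 N = 2 N \left(- \frac{8987}{6} + N\right)$)
$c{\left(R{\left(U{\left(-1 \right)} \right)} \right)} - 7928 = \frac{2 \left(-1\right)^{2} \left(-8987 + 6 \cdot 2 \left(-1\right)^{2}\right)}{3} - 7928 = \frac{2 \cdot 1 \left(-8987 + 6 \cdot 2 \cdot 1\right)}{3} - 7928 = \frac{1}{3} \cdot 2 \left(-8987 + 6 \cdot 2\right) - 7928 = \frac{1}{3} \cdot 2 \left(-8987 + 12\right) - 7928 = \frac{1}{3} \cdot 2 \left(-8975\right) - 7928 = - \frac{17950}{3} - 7928 = - \frac{41734}{3}$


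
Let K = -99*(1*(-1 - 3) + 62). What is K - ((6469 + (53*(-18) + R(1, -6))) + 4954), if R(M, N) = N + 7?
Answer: -16212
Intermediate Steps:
R(M, N) = 7 + N
K = -5742 (K = -99*(1*(-4) + 62) = -99*(-4 + 62) = -99*58 = -5742)
K - ((6469 + (53*(-18) + R(1, -6))) + 4954) = -5742 - ((6469 + (53*(-18) + (7 - 6))) + 4954) = -5742 - ((6469 + (-954 + 1)) + 4954) = -5742 - ((6469 - 953) + 4954) = -5742 - (5516 + 4954) = -5742 - 1*10470 = -5742 - 10470 = -16212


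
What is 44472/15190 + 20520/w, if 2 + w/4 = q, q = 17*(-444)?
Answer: 2578389/1146845 ≈ 2.2482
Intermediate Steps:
q = -7548
w = -30200 (w = -8 + 4*(-7548) = -8 - 30192 = -30200)
44472/15190 + 20520/w = 44472/15190 + 20520/(-30200) = 44472*(1/15190) + 20520*(-1/30200) = 22236/7595 - 513/755 = 2578389/1146845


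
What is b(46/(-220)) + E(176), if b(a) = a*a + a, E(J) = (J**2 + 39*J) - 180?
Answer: 455683999/12100 ≈ 37660.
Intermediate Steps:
E(J) = -180 + J**2 + 39*J
b(a) = a + a**2 (b(a) = a**2 + a = a + a**2)
b(46/(-220)) + E(176) = (46/(-220))*(1 + 46/(-220)) + (-180 + 176**2 + 39*176) = (46*(-1/220))*(1 + 46*(-1/220)) + (-180 + 30976 + 6864) = -23*(1 - 23/110)/110 + 37660 = -23/110*87/110 + 37660 = -2001/12100 + 37660 = 455683999/12100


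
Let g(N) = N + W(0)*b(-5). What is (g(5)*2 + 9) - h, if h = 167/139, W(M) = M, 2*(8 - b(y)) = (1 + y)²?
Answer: 2474/139 ≈ 17.799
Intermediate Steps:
b(y) = 8 - (1 + y)²/2
g(N) = N (g(N) = N + 0*(8 - (1 - 5)²/2) = N + 0*(8 - ½*(-4)²) = N + 0*(8 - ½*16) = N + 0*(8 - 8) = N + 0*0 = N + 0 = N)
h = 167/139 (h = 167*(1/139) = 167/139 ≈ 1.2014)
(g(5)*2 + 9) - h = (5*2 + 9) - 1*167/139 = (10 + 9) - 167/139 = 19 - 167/139 = 2474/139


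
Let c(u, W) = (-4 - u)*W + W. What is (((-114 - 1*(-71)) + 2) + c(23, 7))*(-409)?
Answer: 91207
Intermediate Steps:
c(u, W) = W + W*(-4 - u) (c(u, W) = W*(-4 - u) + W = W + W*(-4 - u))
(((-114 - 1*(-71)) + 2) + c(23, 7))*(-409) = (((-114 - 1*(-71)) + 2) - 1*7*(3 + 23))*(-409) = (((-114 + 71) + 2) - 1*7*26)*(-409) = ((-43 + 2) - 182)*(-409) = (-41 - 182)*(-409) = -223*(-409) = 91207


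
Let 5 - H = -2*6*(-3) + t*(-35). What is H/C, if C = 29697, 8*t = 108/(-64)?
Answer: -4913/3801216 ≈ -0.0012925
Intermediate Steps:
t = -27/128 (t = (108/(-64))/8 = (108*(-1/64))/8 = (⅛)*(-27/16) = -27/128 ≈ -0.21094)
H = -4913/128 (H = 5 - (-2*6*(-3) - 27/128*(-35)) = 5 - (-12*(-3) + 945/128) = 5 - (36 + 945/128) = 5 - 1*5553/128 = 5 - 5553/128 = -4913/128 ≈ -38.383)
H/C = -4913/128/29697 = -4913/128*1/29697 = -4913/3801216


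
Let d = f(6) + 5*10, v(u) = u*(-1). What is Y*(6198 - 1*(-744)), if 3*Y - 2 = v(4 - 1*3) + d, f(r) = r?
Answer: 131898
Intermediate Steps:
v(u) = -u
d = 56 (d = 6 + 5*10 = 6 + 50 = 56)
Y = 19 (Y = 2/3 + (-(4 - 1*3) + 56)/3 = 2/3 + (-(4 - 3) + 56)/3 = 2/3 + (-1*1 + 56)/3 = 2/3 + (-1 + 56)/3 = 2/3 + (1/3)*55 = 2/3 + 55/3 = 19)
Y*(6198 - 1*(-744)) = 19*(6198 - 1*(-744)) = 19*(6198 + 744) = 19*6942 = 131898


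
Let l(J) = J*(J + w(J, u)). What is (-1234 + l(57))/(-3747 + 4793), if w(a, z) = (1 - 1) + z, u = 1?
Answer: 1036/523 ≈ 1.9809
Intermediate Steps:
w(a, z) = z (w(a, z) = 0 + z = z)
l(J) = J*(1 + J) (l(J) = J*(J + 1) = J*(1 + J))
(-1234 + l(57))/(-3747 + 4793) = (-1234 + 57*(1 + 57))/(-3747 + 4793) = (-1234 + 57*58)/1046 = (-1234 + 3306)*(1/1046) = 2072*(1/1046) = 1036/523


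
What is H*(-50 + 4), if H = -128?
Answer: 5888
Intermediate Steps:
H*(-50 + 4) = -128*(-50 + 4) = -128*(-46) = 5888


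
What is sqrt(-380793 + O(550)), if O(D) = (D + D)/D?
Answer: I*sqrt(380791) ≈ 617.08*I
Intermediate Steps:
O(D) = 2 (O(D) = (2*D)/D = 2)
sqrt(-380793 + O(550)) = sqrt(-380793 + 2) = sqrt(-380791) = I*sqrt(380791)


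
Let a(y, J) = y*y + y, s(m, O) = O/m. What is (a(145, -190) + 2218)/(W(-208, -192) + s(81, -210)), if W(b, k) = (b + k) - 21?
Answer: -631476/11437 ≈ -55.213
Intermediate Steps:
W(b, k) = -21 + b + k
a(y, J) = y + y**2 (a(y, J) = y**2 + y = y + y**2)
(a(145, -190) + 2218)/(W(-208, -192) + s(81, -210)) = (145*(1 + 145) + 2218)/((-21 - 208 - 192) - 210/81) = (145*146 + 2218)/(-421 - 210*1/81) = (21170 + 2218)/(-421 - 70/27) = 23388/(-11437/27) = 23388*(-27/11437) = -631476/11437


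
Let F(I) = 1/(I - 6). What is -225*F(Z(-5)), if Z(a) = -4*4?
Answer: 225/22 ≈ 10.227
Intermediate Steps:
Z(a) = -16
F(I) = 1/(-6 + I)
-225*F(Z(-5)) = -225/(-6 - 16) = -225/(-22) = -225*(-1/22) = 225/22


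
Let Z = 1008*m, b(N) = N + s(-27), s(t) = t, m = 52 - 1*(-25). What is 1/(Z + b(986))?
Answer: 1/78575 ≈ 1.2727e-5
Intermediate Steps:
m = 77 (m = 52 + 25 = 77)
b(N) = -27 + N (b(N) = N - 27 = -27 + N)
Z = 77616 (Z = 1008*77 = 77616)
1/(Z + b(986)) = 1/(77616 + (-27 + 986)) = 1/(77616 + 959) = 1/78575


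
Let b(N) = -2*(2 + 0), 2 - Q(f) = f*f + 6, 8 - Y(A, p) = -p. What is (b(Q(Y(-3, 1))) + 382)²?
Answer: 142884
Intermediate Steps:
Y(A, p) = 8 + p (Y(A, p) = 8 - (-1)*p = 8 + p)
Q(f) = -4 - f² (Q(f) = 2 - (f*f + 6) = 2 - (f² + 6) = 2 - (6 + f²) = 2 + (-6 - f²) = -4 - f²)
b(N) = -4 (b(N) = -2*2 = -4)
(b(Q(Y(-3, 1))) + 382)² = (-4 + 382)² = 378² = 142884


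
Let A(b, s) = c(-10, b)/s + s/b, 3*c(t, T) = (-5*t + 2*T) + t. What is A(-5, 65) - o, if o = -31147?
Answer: 404744/13 ≈ 31134.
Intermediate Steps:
c(t, T) = -4*t/3 + 2*T/3 (c(t, T) = ((-5*t + 2*T) + t)/3 = (-4*t + 2*T)/3 = -4*t/3 + 2*T/3)
A(b, s) = s/b + (40/3 + 2*b/3)/s (A(b, s) = (-4/3*(-10) + 2*b/3)/s + s/b = (40/3 + 2*b/3)/s + s/b = s/b + (40/3 + 2*b/3)/s)
A(-5, 65) - o = (65**2 + (2/3)*(-5)*(20 - 5))/(-5*65) - 1*(-31147) = -1/5*1/65*(4225 + (2/3)*(-5)*15) + 31147 = -1/5*1/65*(4225 - 50) + 31147 = -1/5*1/65*4175 + 31147 = -167/13 + 31147 = 404744/13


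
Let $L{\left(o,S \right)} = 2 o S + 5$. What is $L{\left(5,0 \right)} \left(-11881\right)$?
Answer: $-59405$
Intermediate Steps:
$L{\left(o,S \right)} = 5 + 2 S o$ ($L{\left(o,S \right)} = 2 S o + 5 = 5 + 2 S o$)
$L{\left(5,0 \right)} \left(-11881\right) = \left(5 + 2 \cdot 0 \cdot 5\right) \left(-11881\right) = \left(5 + 0\right) \left(-11881\right) = 5 \left(-11881\right) = -59405$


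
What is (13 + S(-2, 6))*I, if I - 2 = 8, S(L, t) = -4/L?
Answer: 150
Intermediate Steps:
I = 10 (I = 2 + 8 = 10)
(13 + S(-2, 6))*I = (13 - 4/(-2))*10 = (13 - 4*(-½))*10 = (13 + 2)*10 = 15*10 = 150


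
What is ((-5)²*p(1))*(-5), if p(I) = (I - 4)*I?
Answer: 375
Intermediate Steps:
p(I) = I*(-4 + I) (p(I) = (-4 + I)*I = I*(-4 + I))
((-5)²*p(1))*(-5) = ((-5)²*(1*(-4 + 1)))*(-5) = (25*(1*(-3)))*(-5) = (25*(-3))*(-5) = -75*(-5) = 375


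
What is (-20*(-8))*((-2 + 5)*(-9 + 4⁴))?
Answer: 118560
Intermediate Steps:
(-20*(-8))*((-2 + 5)*(-9 + 4⁴)) = 160*(3*(-9 + 256)) = 160*(3*247) = 160*741 = 118560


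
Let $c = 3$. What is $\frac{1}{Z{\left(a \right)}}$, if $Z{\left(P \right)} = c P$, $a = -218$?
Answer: $- \frac{1}{654} \approx -0.0015291$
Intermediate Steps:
$Z{\left(P \right)} = 3 P$
$\frac{1}{Z{\left(a \right)}} = \frac{1}{3 \left(-218\right)} = \frac{1}{-654} = - \frac{1}{654}$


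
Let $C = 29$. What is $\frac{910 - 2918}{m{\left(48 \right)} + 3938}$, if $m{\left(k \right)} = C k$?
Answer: $- \frac{1004}{2665} \approx -0.37674$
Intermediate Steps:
$m{\left(k \right)} = 29 k$
$\frac{910 - 2918}{m{\left(48 \right)} + 3938} = \frac{910 - 2918}{29 \cdot 48 + 3938} = - \frac{2008}{1392 + 3938} = - \frac{2008}{5330} = \left(-2008\right) \frac{1}{5330} = - \frac{1004}{2665}$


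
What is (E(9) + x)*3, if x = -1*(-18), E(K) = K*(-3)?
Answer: -27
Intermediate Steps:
E(K) = -3*K
x = 18
(E(9) + x)*3 = (-3*9 + 18)*3 = (-27 + 18)*3 = -9*3 = -27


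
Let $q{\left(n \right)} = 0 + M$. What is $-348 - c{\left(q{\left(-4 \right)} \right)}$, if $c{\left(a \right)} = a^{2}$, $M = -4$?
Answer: $-364$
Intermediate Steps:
$q{\left(n \right)} = -4$ ($q{\left(n \right)} = 0 - 4 = -4$)
$-348 - c{\left(q{\left(-4 \right)} \right)} = -348 - \left(-4\right)^{2} = -348 - 16 = -364$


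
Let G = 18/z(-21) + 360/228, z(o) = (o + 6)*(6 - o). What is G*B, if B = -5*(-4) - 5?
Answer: 1312/57 ≈ 23.018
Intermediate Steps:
z(o) = (6 + o)*(6 - o)
B = 15 (B = 20 - 5 = 15)
G = 1312/855 (G = 18/(36 - 1*(-21)²) + 360/228 = 18/(36 - 1*441) + 360*(1/228) = 18/(36 - 441) + 30/19 = 18/(-405) + 30/19 = 18*(-1/405) + 30/19 = -2/45 + 30/19 = 1312/855 ≈ 1.5345)
G*B = (1312/855)*15 = 1312/57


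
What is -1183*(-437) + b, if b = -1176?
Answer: 515795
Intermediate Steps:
-1183*(-437) + b = -1183*(-437) - 1176 = 516971 - 1176 = 515795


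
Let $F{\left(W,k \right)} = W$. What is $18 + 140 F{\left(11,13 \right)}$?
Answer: $1558$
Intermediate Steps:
$18 + 140 F{\left(11,13 \right)} = 18 + 140 \cdot 11 = 18 + 1540 = 1558$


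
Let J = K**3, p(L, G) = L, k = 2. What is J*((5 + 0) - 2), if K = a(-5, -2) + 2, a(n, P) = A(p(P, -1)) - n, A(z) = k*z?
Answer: 81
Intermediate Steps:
A(z) = 2*z
a(n, P) = -n + 2*P (a(n, P) = 2*P - n = -n + 2*P)
K = 3 (K = (-1*(-5) + 2*(-2)) + 2 = (5 - 4) + 2 = 1 + 2 = 3)
J = 27 (J = 3**3 = 27)
J*((5 + 0) - 2) = 27*((5 + 0) - 2) = 27*(5 - 2) = 27*3 = 81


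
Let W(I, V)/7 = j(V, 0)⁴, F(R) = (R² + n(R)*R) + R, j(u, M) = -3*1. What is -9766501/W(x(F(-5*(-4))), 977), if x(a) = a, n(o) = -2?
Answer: -9766501/567 ≈ -17225.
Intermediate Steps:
j(u, M) = -3
F(R) = R² - R (F(R) = (R² - 2*R) + R = R² - R)
W(I, V) = 567 (W(I, V) = 7*(-3)⁴ = 7*81 = 567)
-9766501/W(x(F(-5*(-4))), 977) = -9766501/567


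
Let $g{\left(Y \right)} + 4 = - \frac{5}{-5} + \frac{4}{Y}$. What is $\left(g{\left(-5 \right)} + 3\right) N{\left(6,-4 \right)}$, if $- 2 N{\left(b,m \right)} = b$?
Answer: $\frac{12}{5} \approx 2.4$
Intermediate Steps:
$g{\left(Y \right)} = -3 + \frac{4}{Y}$ ($g{\left(Y \right)} = -4 + \left(- \frac{5}{-5} + \frac{4}{Y}\right) = -4 + \left(\left(-5\right) \left(- \frac{1}{5}\right) + \frac{4}{Y}\right) = -4 + \left(1 + \frac{4}{Y}\right) = -3 + \frac{4}{Y}$)
$N{\left(b,m \right)} = - \frac{b}{2}$
$\left(g{\left(-5 \right)} + 3\right) N{\left(6,-4 \right)} = \left(\left(-3 + \frac{4}{-5}\right) + 3\right) \left(\left(- \frac{1}{2}\right) 6\right) = \left(\left(-3 + 4 \left(- \frac{1}{5}\right)\right) + 3\right) \left(-3\right) = \left(\left(-3 - \frac{4}{5}\right) + 3\right) \left(-3\right) = \left(- \frac{19}{5} + 3\right) \left(-3\right) = \left(- \frac{4}{5}\right) \left(-3\right) = \frac{12}{5}$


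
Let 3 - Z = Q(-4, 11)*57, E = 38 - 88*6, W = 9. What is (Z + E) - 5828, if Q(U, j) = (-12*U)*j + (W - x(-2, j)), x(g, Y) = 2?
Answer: -36810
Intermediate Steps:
E = -490 (E = 38 - 528 = -490)
Q(U, j) = 7 - 12*U*j (Q(U, j) = (-12*U)*j + (9 - 1*2) = -12*U*j + (9 - 2) = -12*U*j + 7 = 7 - 12*U*j)
Z = -30492 (Z = 3 - (7 - 12*(-4)*11)*57 = 3 - (7 + 528)*57 = 3 - 535*57 = 3 - 1*30495 = 3 - 30495 = -30492)
(Z + E) - 5828 = (-30492 - 490) - 5828 = -30982 - 5828 = -36810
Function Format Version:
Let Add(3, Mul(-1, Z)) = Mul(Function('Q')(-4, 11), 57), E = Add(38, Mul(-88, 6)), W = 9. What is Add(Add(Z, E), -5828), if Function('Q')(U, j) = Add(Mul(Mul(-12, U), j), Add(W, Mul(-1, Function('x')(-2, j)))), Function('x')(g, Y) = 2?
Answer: -36810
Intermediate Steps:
E = -490 (E = Add(38, -528) = -490)
Function('Q')(U, j) = Add(7, Mul(-12, U, j)) (Function('Q')(U, j) = Add(Mul(Mul(-12, U), j), Add(9, Mul(-1, 2))) = Add(Mul(-12, U, j), Add(9, -2)) = Add(Mul(-12, U, j), 7) = Add(7, Mul(-12, U, j)))
Z = -30492 (Z = Add(3, Mul(-1, Mul(Add(7, Mul(-12, -4, 11)), 57))) = Add(3, Mul(-1, Mul(Add(7, 528), 57))) = Add(3, Mul(-1, Mul(535, 57))) = Add(3, Mul(-1, 30495)) = Add(3, -30495) = -30492)
Add(Add(Z, E), -5828) = Add(Add(-30492, -490), -5828) = Add(-30982, -5828) = -36810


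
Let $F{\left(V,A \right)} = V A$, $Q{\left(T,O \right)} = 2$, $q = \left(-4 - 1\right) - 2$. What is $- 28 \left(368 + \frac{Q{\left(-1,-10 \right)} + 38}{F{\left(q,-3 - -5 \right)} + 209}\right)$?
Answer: $- \frac{402080}{39} \approx -10310.0$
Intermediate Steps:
$q = -7$ ($q = -5 - 2 = -7$)
$F{\left(V,A \right)} = A V$
$- 28 \left(368 + \frac{Q{\left(-1,-10 \right)} + 38}{F{\left(q,-3 - -5 \right)} + 209}\right) = - 28 \left(368 + \frac{2 + 38}{\left(-3 - -5\right) \left(-7\right) + 209}\right) = - 28 \left(368 + \frac{40}{\left(-3 + 5\right) \left(-7\right) + 209}\right) = - 28 \left(368 + \frac{40}{2 \left(-7\right) + 209}\right) = - 28 \left(368 + \frac{40}{-14 + 209}\right) = - 28 \left(368 + \frac{40}{195}\right) = - 28 \left(368 + 40 \cdot \frac{1}{195}\right) = - 28 \left(368 + \frac{8}{39}\right) = \left(-28\right) \frac{14360}{39} = - \frac{402080}{39}$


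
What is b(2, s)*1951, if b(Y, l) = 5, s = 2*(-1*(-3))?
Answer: 9755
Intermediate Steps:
s = 6 (s = 2*3 = 6)
b(2, s)*1951 = 5*1951 = 9755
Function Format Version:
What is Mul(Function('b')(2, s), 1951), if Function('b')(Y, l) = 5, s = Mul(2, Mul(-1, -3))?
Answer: 9755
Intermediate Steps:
s = 6 (s = Mul(2, 3) = 6)
Mul(Function('b')(2, s), 1951) = Mul(5, 1951) = 9755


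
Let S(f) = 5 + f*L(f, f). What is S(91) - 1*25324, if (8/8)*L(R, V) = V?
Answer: -17038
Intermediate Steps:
L(R, V) = V
S(f) = 5 + f² (S(f) = 5 + f*f = 5 + f²)
S(91) - 1*25324 = (5 + 91²) - 1*25324 = (5 + 8281) - 25324 = 8286 - 25324 = -17038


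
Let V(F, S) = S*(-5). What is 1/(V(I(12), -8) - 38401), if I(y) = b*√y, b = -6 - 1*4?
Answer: -1/38361 ≈ -2.6068e-5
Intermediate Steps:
b = -10 (b = -6 - 4 = -10)
I(y) = -10*√y
V(F, S) = -5*S
1/(V(I(12), -8) - 38401) = 1/(-5*(-8) - 38401) = 1/(40 - 38401) = 1/(-38361) = -1/38361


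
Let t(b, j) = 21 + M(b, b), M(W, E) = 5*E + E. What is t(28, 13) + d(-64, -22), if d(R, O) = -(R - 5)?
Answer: 258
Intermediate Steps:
d(R, O) = 5 - R (d(R, O) = -(-5 + R) = 5 - R)
M(W, E) = 6*E
t(b, j) = 21 + 6*b
t(28, 13) + d(-64, -22) = (21 + 6*28) + (5 - 1*(-64)) = (21 + 168) + (5 + 64) = 189 + 69 = 258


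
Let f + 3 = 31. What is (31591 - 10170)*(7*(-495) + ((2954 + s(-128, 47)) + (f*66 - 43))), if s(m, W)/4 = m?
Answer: 16751222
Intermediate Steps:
s(m, W) = 4*m
f = 28 (f = -3 + 31 = 28)
(31591 - 10170)*(7*(-495) + ((2954 + s(-128, 47)) + (f*66 - 43))) = (31591 - 10170)*(7*(-495) + ((2954 + 4*(-128)) + (28*66 - 43))) = 21421*(-3465 + ((2954 - 512) + (1848 - 43))) = 21421*(-3465 + (2442 + 1805)) = 21421*(-3465 + 4247) = 21421*782 = 16751222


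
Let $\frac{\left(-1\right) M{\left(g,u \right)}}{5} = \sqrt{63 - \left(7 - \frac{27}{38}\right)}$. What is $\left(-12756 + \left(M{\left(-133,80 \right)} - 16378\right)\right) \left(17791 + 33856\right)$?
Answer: $-1504683698 - \frac{258235 \sqrt{81890}}{38} \approx -1.5066 \cdot 10^{9}$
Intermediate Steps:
$M{\left(g,u \right)} = - \frac{5 \sqrt{81890}}{38}$ ($M{\left(g,u \right)} = - 5 \sqrt{63 - \left(7 - \frac{27}{38}\right)} = - 5 \sqrt{63 - \frac{239}{38}} = - 5 \sqrt{\frac{2155}{38}} = - 5 \frac{\sqrt{81890}}{38} = - \frac{5 \sqrt{81890}}{38}$)
$\left(-12756 + \left(M{\left(-133,80 \right)} - 16378\right)\right) \left(17791 + 33856\right) = \left(-12756 - \left(16378 + \frac{5 \sqrt{81890}}{38}\right)\right) \left(17791 + 33856\right) = \left(-12756 - \left(16378 + \frac{5 \sqrt{81890}}{38}\right)\right) 51647 = \left(-29134 - \frac{5 \sqrt{81890}}{38}\right) 51647 = -1504683698 - \frac{258235 \sqrt{81890}}{38}$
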